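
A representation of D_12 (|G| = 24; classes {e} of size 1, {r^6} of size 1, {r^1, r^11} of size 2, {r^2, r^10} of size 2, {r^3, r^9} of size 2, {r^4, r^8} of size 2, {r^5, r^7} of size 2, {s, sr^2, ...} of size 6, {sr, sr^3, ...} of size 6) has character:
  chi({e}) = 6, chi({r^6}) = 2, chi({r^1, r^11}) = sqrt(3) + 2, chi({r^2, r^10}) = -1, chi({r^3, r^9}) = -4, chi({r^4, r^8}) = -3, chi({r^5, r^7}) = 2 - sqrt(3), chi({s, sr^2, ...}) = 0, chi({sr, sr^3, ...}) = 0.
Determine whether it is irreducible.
Not irreducible (reducible): <chi, chi> = 5 > 1.

Solution. <chi, chi> = (1/|G|) sum_C |C| * |chi(C)|^2 = (1/24)[1*|6|^2 + 1*|2|^2 + 2*|sqrt(3) + 2|^2 + 2*|-1|^2 + 2*|-4|^2 + 2*|-3|^2 + 2*|2 - sqrt(3)|^2 + 6*|0|^2 + 6*|0|^2]
  = (1/24)[(36) + (4) + (8*sqrt(3) + 14) + (2) + (32) + (18) + (14 - 8*sqrt(3)) + (0) + (0)] = 120/24 = 5.
A character is irreducible iff <chi, chi> = 1, so this representation is reducible.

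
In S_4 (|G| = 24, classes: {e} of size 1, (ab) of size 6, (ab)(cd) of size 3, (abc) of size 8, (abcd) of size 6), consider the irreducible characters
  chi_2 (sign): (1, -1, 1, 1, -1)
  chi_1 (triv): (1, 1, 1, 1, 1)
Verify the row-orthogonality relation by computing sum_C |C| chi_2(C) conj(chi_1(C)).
Sum = 0; so <chi_2, chi_1> = 0 (distinct irreducibles are orthogonal).

Argument: Compute term by term over conjugacy classes (|C| * chi_2(C) * conj(chi_1(C))):
  1*(1)*conj(1) + 6*(-1)*conj(1) + 3*(1)*conj(1) + 8*(1)*conj(1) + 6*(-1)*conj(1)
  = (1) + (-6) + (3) + (8) + (-6)
  = 0.
Dividing by |G| = 24 gives 0/24 = 0, matching the row-orthogonality relation <chi_2, chi_1> = [chi_2 = chi_1].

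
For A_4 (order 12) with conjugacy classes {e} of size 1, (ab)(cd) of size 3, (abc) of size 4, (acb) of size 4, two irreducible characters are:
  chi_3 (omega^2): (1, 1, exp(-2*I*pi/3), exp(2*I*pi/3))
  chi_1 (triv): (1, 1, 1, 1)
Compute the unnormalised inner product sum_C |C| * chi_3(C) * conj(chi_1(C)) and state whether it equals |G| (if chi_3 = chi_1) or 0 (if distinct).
Sum = 0; so <chi_3, chi_1> = 0 (distinct irreducibles are orthogonal).

Derivation: Compute term by term over conjugacy classes (|C| * chi_3(C) * conj(chi_1(C))):
  1*(1)*conj(1) + 3*(1)*conj(1) + 4*(exp(-2*I*pi/3))*conj(1) + 4*(exp(2*I*pi/3))*conj(1)
  = (1) + (3) + (4*exp(-2*I*pi/3)) + (4*exp(2*I*pi/3))
  = 0.
(Exp terms are combined using exp(i*s)*conj(exp(i*t)) = exp(i*(s-t)), and sums of them are collapsed using the identity that for every m > 1 the m distinct m-th roots of unity sum to 0, e.g. 1 + exp(2*I*pi/3) + exp(-2*I*pi/3) = 0.)
Dividing by |G| = 12 gives 0/12 = 0, matching the row-orthogonality relation <chi_3, chi_1> = [chi_3 = chi_1].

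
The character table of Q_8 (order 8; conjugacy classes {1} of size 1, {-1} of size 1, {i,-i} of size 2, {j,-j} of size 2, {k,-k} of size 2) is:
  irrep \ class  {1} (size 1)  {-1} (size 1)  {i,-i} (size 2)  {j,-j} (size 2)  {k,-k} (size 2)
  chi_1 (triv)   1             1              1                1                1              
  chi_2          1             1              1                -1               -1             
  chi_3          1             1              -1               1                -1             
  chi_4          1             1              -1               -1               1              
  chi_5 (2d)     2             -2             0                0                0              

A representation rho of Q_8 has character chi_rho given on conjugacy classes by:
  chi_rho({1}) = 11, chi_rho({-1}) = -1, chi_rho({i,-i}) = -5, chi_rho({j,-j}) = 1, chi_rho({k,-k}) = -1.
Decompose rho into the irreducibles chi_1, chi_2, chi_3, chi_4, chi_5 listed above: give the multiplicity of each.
Multiplicities: chi_1: 0, chi_2: 0, chi_3: 3, chi_4: 2, chi_5: 3.

Use <chi_rho, chi> = (1/|G|) sum_C |C| * chi_rho(C) * conj(chi(C)) with |G| = 8 for each irreducible chi in the table:
  <chi_rho, chi_1> = (1/8)[1*(11)*conj(1) + 1*(-1)*conj(1) + 2*(-5)*conj(1) + 2*(1)*conj(1) + 2*(-1)*conj(1)]
      = (1/8)[(11) + (-1) + (-10) + (2) + (-2)] = 0/8 = 0
  <chi_rho, chi_2> = (1/8)[1*(11)*conj(1) + 1*(-1)*conj(1) + 2*(-5)*conj(1) + 2*(1)*conj(-1) + 2*(-1)*conj(-1)]
      = (1/8)[(11) + (-1) + (-10) + (-2) + (2)] = 0/8 = 0
  <chi_rho, chi_3> = (1/8)[1*(11)*conj(1) + 1*(-1)*conj(1) + 2*(-5)*conj(-1) + 2*(1)*conj(1) + 2*(-1)*conj(-1)]
      = (1/8)[(11) + (-1) + (10) + (2) + (2)] = 24/8 = 3
  <chi_rho, chi_4> = (1/8)[1*(11)*conj(1) + 1*(-1)*conj(1) + 2*(-5)*conj(-1) + 2*(1)*conj(-1) + 2*(-1)*conj(1)]
      = (1/8)[(11) + (-1) + (10) + (-2) + (-2)] = 16/8 = 2
  <chi_rho, chi_5> = (1/8)[1*(11)*conj(2) + 1*(-1)*conj(-2) + 2*(-5)*conj(0) + 2*(1)*conj(0) + 2*(-1)*conj(0)]
      = (1/8)[(22) + (2) + (0) + (0) + (0)] = 24/8 = 3
Dimension check: dim(rho) = sum (mult * dim) = 0*1 + 0*1 + 3*1 + 2*1 + 3*2 = 11 = chi_rho(e) = 11.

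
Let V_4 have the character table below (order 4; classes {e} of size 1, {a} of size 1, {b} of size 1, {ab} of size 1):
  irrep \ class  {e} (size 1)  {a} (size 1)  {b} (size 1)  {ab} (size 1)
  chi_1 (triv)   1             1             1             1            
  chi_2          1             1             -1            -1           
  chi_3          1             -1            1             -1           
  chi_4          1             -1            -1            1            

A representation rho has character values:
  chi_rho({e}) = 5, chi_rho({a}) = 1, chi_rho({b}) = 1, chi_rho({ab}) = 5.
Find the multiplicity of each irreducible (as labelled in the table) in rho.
Multiplicities: chi_1: 3, chi_2: 0, chi_3: 0, chi_4: 2.

Working: Use <chi_rho, chi> = (1/|G|) sum_C |C| * chi_rho(C) * conj(chi(C)) with |G| = 4 for each irreducible chi in the table:
  <chi_rho, chi_1> = (1/4)[1*(5)*conj(1) + 1*(1)*conj(1) + 1*(1)*conj(1) + 1*(5)*conj(1)]
      = (1/4)[(5) + (1) + (1) + (5)] = 12/4 = 3
  <chi_rho, chi_2> = (1/4)[1*(5)*conj(1) + 1*(1)*conj(1) + 1*(1)*conj(-1) + 1*(5)*conj(-1)]
      = (1/4)[(5) + (1) + (-1) + (-5)] = 0/4 = 0
  <chi_rho, chi_3> = (1/4)[1*(5)*conj(1) + 1*(1)*conj(-1) + 1*(1)*conj(1) + 1*(5)*conj(-1)]
      = (1/4)[(5) + (-1) + (1) + (-5)] = 0/4 = 0
  <chi_rho, chi_4> = (1/4)[1*(5)*conj(1) + 1*(1)*conj(-1) + 1*(1)*conj(-1) + 1*(5)*conj(1)]
      = (1/4)[(5) + (-1) + (-1) + (5)] = 8/4 = 2
Dimension check: dim(rho) = sum (mult * dim) = 3*1 + 0*1 + 0*1 + 2*1 = 5 = chi_rho(e) = 5.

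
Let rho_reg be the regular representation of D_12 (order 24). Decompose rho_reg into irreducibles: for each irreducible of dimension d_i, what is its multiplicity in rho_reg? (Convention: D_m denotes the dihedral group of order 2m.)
Each irreducible V_i of dimension d_i appears with multiplicity d_i, i.e. rho_reg = (direct sum over all irreducibles V_i) d_i V_i. The irreducible dimensions for D_12 are 1, 1, 1, 1, 2, 2, 2, 2, 2: 4 irreducibles of dimension 1, each with multiplicity 1; 5 irreducibles of dimension 2, each with multiplicity 2. Total dimension 4*1*1 + 5*2*2 = 24 = |G|.

Details: General theorem: in the regular representation of a finite group G, each irreducible appears with multiplicity equal to its dimension. Check: dim(rho_reg) = sum d_i^2 = 1 + 1 + 1 + 1 + 4 + 4 + 4 + 4 + 4 = 24 = |G|.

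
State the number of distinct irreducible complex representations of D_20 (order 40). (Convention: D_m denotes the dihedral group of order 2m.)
13

Details: The number of irreducible complex representations of a finite group equals its number of conjugacy classes. D_20 has 13 conjugacy classes (n/2 + 3 for n even), so D_20 (order 40) has exactly 13 irreducible complex representations.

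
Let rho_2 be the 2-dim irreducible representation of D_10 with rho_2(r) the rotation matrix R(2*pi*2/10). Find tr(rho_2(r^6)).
chi_{rho_2}(r^6) = 2*cos(2*pi*2*6/10) = -1/2 + sqrt(5)/2

Reasoning: rho_2(r^6) is rotation by angle 2*pi*2*6/10, whose trace is 2*cos(2*pi*2*6/10) = -1/2 + sqrt(5)/2.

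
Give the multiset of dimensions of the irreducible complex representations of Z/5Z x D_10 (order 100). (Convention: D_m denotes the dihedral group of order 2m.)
Dimensions: 1, 1, 1, 1, 1, 1, 1, 1, 1, 1, 1, 1, 1, 1, 1, 1, 1, 1, 1, 1, 2, 2, 2, 2, 2, 2, 2, 2, 2, 2, 2, 2, 2, 2, 2, 2, 2, 2, 2, 2

Why: There are 40 irreducibles (= number of conjugacy classes). Their dimensions d_i satisfy sum d_i^2 = |G| = 100: 1 + 1 + 1 + 1 + 1 + 1 + 1 + 1 + 1 + 1 + 1 + 1 + 1 + 1 + 1 + 1 + 1 + 1 + 1 + 1 + 4 + 4 + 4 + 4 + 4 + 4 + 4 + 4 + 4 + 4 + 4 + 4 + 4 + 4 + 4 + 4 + 4 + 4 + 4 + 4 = 100. (For the product with Z/5Z: each of the 5 1-dim characters of Z/5Z tensors with each irrep of D_10, giving 5 copies of each D_10-dimension.)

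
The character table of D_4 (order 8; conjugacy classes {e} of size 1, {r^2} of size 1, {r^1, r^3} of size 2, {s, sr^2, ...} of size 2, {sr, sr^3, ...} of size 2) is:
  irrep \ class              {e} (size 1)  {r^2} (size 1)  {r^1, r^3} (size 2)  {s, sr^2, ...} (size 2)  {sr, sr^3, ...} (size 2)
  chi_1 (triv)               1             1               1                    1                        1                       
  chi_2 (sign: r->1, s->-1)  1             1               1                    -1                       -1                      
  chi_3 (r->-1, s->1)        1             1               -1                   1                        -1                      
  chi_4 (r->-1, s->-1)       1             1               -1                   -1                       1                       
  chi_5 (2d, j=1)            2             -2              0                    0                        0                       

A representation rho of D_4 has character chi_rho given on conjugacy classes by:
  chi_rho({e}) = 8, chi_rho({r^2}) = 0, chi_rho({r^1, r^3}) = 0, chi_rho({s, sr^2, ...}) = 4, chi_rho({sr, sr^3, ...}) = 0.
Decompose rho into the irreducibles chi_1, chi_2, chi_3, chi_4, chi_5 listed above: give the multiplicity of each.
Multiplicities: chi_1: 2, chi_2: 0, chi_3: 2, chi_4: 0, chi_5: 2.

Why: Use <chi_rho, chi> = (1/|G|) sum_C |C| * chi_rho(C) * conj(chi(C)) with |G| = 8 for each irreducible chi in the table:
  <chi_rho, chi_1> = (1/8)[1*(8)*conj(1) + 1*(0)*conj(1) + 2*(0)*conj(1) + 2*(4)*conj(1) + 2*(0)*conj(1)]
      = (1/8)[(8) + (0) + (0) + (8) + (0)] = 16/8 = 2
  <chi_rho, chi_2> = (1/8)[1*(8)*conj(1) + 1*(0)*conj(1) + 2*(0)*conj(1) + 2*(4)*conj(-1) + 2*(0)*conj(-1)]
      = (1/8)[(8) + (0) + (0) + (-8) + (0)] = 0/8 = 0
  <chi_rho, chi_3> = (1/8)[1*(8)*conj(1) + 1*(0)*conj(1) + 2*(0)*conj(-1) + 2*(4)*conj(1) + 2*(0)*conj(-1)]
      = (1/8)[(8) + (0) + (0) + (8) + (0)] = 16/8 = 2
  <chi_rho, chi_4> = (1/8)[1*(8)*conj(1) + 1*(0)*conj(1) + 2*(0)*conj(-1) + 2*(4)*conj(-1) + 2*(0)*conj(1)]
      = (1/8)[(8) + (0) + (0) + (-8) + (0)] = 0/8 = 0
  <chi_rho, chi_5> = (1/8)[1*(8)*conj(2) + 1*(0)*conj(-2) + 2*(0)*conj(0) + 2*(4)*conj(0) + 2*(0)*conj(0)]
      = (1/8)[(16) + (0) + (0) + (0) + (0)] = 16/8 = 2
Dimension check: dim(rho) = sum (mult * dim) = 2*1 + 0*1 + 2*1 + 0*1 + 2*2 = 8 = chi_rho(e) = 8.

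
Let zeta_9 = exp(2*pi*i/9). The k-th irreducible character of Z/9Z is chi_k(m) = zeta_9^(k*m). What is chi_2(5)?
chi_2(5) = zeta_9^10 = exp(2*I*pi/9)

Justification: chi_2(5) = zeta_9^(2*5) = zeta_9^10. Since zeta_9^9 = 1, this equals zeta_9^1 = exp(2*pi*i*1/9) = exp(2*I*pi/9).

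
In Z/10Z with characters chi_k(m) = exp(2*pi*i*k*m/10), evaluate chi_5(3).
chi_5(3) = zeta_10^15 = -1

Proof sketch: chi_5(3) = zeta_10^(5*3) = zeta_10^15. Since zeta_10^10 = 1, this equals zeta_10^5 = exp(2*pi*i*5/10) = -1.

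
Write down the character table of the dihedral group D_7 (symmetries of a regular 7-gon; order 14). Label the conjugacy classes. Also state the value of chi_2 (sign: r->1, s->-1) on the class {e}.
Conjugacy classes: {e} of size 1, {r^1, r^6} of size 2, {r^2, r^5} of size 2, {r^3, r^4} of size 2, {s, sr, ..., sr^6} of size 7.
Character table:
  irrep \ class              {e} (size 1)  {r^1, r^6} (size 2)  {r^2, r^5} (size 2)  {r^3, r^4} (size 2)  {s, sr, ..., sr^6} (size 7)
  chi_1 (triv)               1             1                    1                    1                    1                          
  chi_2 (sign: r->1, s->-1)  1             1                    1                    1                    -1                         
  chi_3 (2d, j=1)            2             2*cos(2*pi/7)        -2*cos(3*pi/7)       -2*cos(pi/7)         0                          
  chi_4 (2d, j=2)            2             -2*cos(3*pi/7)       -2*cos(pi/7)         2*cos(2*pi/7)        0                          
  chi_5 (2d, j=3)            2             -2*cos(pi/7)         2*cos(2*pi/7)        -2*cos(3*pi/7)       0                          

Spot check: chi_2 (sign: r->1, s->-1) on {e} = 1.

D_7 has order 2*7 = 14 with 5 conjugacy classes, hence 5 irreducibles. Sum of squared dims 1 + 1 + 4 + 4 + 4 = 14 = |G|. Linear characters come from the abelianisation; the 2-dimensional irreps have character r^k -> 2*cos(2*pi*j*k/7), reflections -> 0.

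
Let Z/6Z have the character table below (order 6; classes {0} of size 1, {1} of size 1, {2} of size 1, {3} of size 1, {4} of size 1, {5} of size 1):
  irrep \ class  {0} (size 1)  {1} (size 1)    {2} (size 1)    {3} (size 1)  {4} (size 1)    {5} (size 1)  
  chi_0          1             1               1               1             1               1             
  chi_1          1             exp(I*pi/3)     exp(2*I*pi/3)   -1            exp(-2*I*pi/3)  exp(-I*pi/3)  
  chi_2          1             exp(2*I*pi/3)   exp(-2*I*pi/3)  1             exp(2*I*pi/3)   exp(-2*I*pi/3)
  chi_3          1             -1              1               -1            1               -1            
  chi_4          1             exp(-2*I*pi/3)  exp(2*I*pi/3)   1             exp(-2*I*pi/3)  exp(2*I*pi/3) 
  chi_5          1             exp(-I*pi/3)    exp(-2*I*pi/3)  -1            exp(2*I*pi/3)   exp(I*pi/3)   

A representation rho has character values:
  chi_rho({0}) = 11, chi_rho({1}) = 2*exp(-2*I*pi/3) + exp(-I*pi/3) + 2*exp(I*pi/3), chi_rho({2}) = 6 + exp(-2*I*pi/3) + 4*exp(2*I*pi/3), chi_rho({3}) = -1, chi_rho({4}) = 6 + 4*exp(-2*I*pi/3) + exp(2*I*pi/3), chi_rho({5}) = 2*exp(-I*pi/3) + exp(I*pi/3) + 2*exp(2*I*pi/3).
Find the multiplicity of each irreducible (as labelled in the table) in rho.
Multiplicities: chi_0: 3, chi_1: 2, chi_2: 0, chi_3: 3, chi_4: 2, chi_5: 1.

Argument: Use <chi_rho, chi> = (1/|G|) sum_C |C| * chi_rho(C) * conj(chi(C)) with |G| = 6 for each irreducible chi in the table:
  <chi_rho, chi_0> = (1/6)[1*(11)*conj(1) + 1*(2*exp(-2*I*pi/3) + exp(-I*pi/3) + 2*exp(I*pi/3))*conj(1) + 1*(6 + exp(-2*I*pi/3) + 4*exp(2*I*pi/3))*conj(1) + 1*(-1)*conj(1) + 1*(6 + 4*exp(-2*I*pi/3) + exp(2*I*pi/3))*conj(1) + 1*(2*exp(-I*pi/3) + exp(I*pi/3) + 2*exp(2*I*pi/3))*conj(1)]
      = (1/6)[(11) + (2*exp(-2*I*pi/3) + exp(-I*pi/3) + 2*exp(I*pi/3)) + (6 + exp(-2*I*pi/3) + 4*exp(2*I*pi/3)) + (-1) + (6 + 4*exp(-2*I*pi/3) + exp(2*I*pi/3)) + (2*exp(-I*pi/3) + exp(I*pi/3) + 2*exp(2*I*pi/3))] = 18/6 = 3
  <chi_rho, chi_1> = (1/6)[1*(11)*conj(1) + 1*(2*exp(-2*I*pi/3) + exp(-I*pi/3) + 2*exp(I*pi/3))*conj(exp(I*pi/3)) + 1*(6 + exp(-2*I*pi/3) + 4*exp(2*I*pi/3))*conj(exp(2*I*pi/3)) + 1*(-1)*conj(-1) + 1*(6 + 4*exp(-2*I*pi/3) + exp(2*I*pi/3))*conj(exp(-2*I*pi/3)) + 1*(2*exp(-I*pi/3) + exp(I*pi/3) + 2*exp(2*I*pi/3))*conj(exp(-I*pi/3))]
      = (1/6)[(11) + (exp(-2*I*pi/3)) + (4 + 6*exp(-2*I*pi/3) + exp(2*I*pi/3)) + (1) + (4 + exp(-2*I*pi/3) + 6*exp(2*I*pi/3)) + (exp(2*I*pi/3))] = 12/6 = 2
  <chi_rho, chi_2> = (1/6)[1*(11)*conj(1) + 1*(2*exp(-2*I*pi/3) + exp(-I*pi/3) + 2*exp(I*pi/3))*conj(exp(2*I*pi/3)) + 1*(6 + exp(-2*I*pi/3) + 4*exp(2*I*pi/3))*conj(exp(-2*I*pi/3)) + 1*(-1)*conj(1) + 1*(6 + 4*exp(-2*I*pi/3) + exp(2*I*pi/3))*conj(exp(2*I*pi/3)) + 1*(2*exp(-I*pi/3) + exp(I*pi/3) + 2*exp(2*I*pi/3))*conj(exp(-2*I*pi/3))]
      = (1/6)[(11) + (-1) + (1 + 4*exp(-2*I*pi/3) + 6*exp(2*I*pi/3)) + (-1) + (1 + 6*exp(-2*I*pi/3) + 4*exp(2*I*pi/3)) + (-1)] = 0/6 = 0
  <chi_rho, chi_3> = (1/6)[1*(11)*conj(1) + 1*(2*exp(-2*I*pi/3) + exp(-I*pi/3) + 2*exp(I*pi/3))*conj(-1) + 1*(6 + exp(-2*I*pi/3) + 4*exp(2*I*pi/3))*conj(1) + 1*(-1)*conj(-1) + 1*(6 + 4*exp(-2*I*pi/3) + exp(2*I*pi/3))*conj(1) + 1*(2*exp(-I*pi/3) + exp(I*pi/3) + 2*exp(2*I*pi/3))*conj(-1)]
      = (1/6)[(11) + (-2*exp(I*pi/3) - exp(-I*pi/3) - 2*exp(-2*I*pi/3)) + (6 + exp(-2*I*pi/3) + 4*exp(2*I*pi/3)) + (1) + (6 + 4*exp(-2*I*pi/3) + exp(2*I*pi/3)) + (-2*exp(2*I*pi/3) - exp(I*pi/3) - 2*exp(-I*pi/3))] = 18/6 = 3
  <chi_rho, chi_4> = (1/6)[1*(11)*conj(1) + 1*(2*exp(-2*I*pi/3) + exp(-I*pi/3) + 2*exp(I*pi/3))*conj(exp(-2*I*pi/3)) + 1*(6 + exp(-2*I*pi/3) + 4*exp(2*I*pi/3))*conj(exp(2*I*pi/3)) + 1*(-1)*conj(1) + 1*(6 + 4*exp(-2*I*pi/3) + exp(2*I*pi/3))*conj(exp(-2*I*pi/3)) + 1*(2*exp(-I*pi/3) + exp(I*pi/3) + 2*exp(2*I*pi/3))*conj(exp(2*I*pi/3))]
      = (1/6)[(11) + (exp(I*pi/3)) + (4 + 6*exp(-2*I*pi/3) + exp(2*I*pi/3)) + (-1) + (4 + exp(-2*I*pi/3) + 6*exp(2*I*pi/3)) + (exp(-I*pi/3))] = 12/6 = 2
  <chi_rho, chi_5> = (1/6)[1*(11)*conj(1) + 1*(2*exp(-2*I*pi/3) + exp(-I*pi/3) + 2*exp(I*pi/3))*conj(exp(-I*pi/3)) + 1*(6 + exp(-2*I*pi/3) + 4*exp(2*I*pi/3))*conj(exp(-2*I*pi/3)) + 1*(-1)*conj(-1) + 1*(6 + 4*exp(-2*I*pi/3) + exp(2*I*pi/3))*conj(exp(2*I*pi/3)) + 1*(2*exp(-I*pi/3) + exp(I*pi/3) + 2*exp(2*I*pi/3))*conj(exp(I*pi/3))]
      = (1/6)[(11) + (1) + (1 + 4*exp(-2*I*pi/3) + 6*exp(2*I*pi/3)) + (1) + (1 + 6*exp(-2*I*pi/3) + 4*exp(2*I*pi/3)) + (1)] = 6/6 = 1
(Exp terms are combined using exp(i*s)*conj(exp(i*t)) = exp(i*(s-t)), and sums of them are collapsed using the identity that for every m > 1 the m distinct m-th roots of unity sum to 0, e.g. 1 + exp(2*I*pi/3) + exp(-2*I*pi/3) = 0.)
Dimension check: dim(rho) = sum (mult * dim) = 3*1 + 2*1 + 0*1 + 3*1 + 2*1 + 1*1 = 11 = chi_rho(e) = 11.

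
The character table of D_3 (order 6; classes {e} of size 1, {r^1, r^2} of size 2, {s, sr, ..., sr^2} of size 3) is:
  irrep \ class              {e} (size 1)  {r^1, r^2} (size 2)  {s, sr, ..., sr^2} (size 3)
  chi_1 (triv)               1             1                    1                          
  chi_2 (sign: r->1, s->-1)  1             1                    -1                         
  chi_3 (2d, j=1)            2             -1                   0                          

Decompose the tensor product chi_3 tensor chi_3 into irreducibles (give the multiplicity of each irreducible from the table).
chi_3 tensor chi_3 = chi_1 + chi_2 + chi_3 (all other irreducibles have multiplicity 0).

Why: The character of a tensor product is the pointwise product (chi_3 * chi_3)(C) = chi_3(C) * chi_3(C):
  {e}: (2)*(2), {r^1, r^2}: (-1)*(-1), {s, sr, ..., sr^2}: (0)*(0)
so (chi_3 * chi_3) takes values
  {e} -> 4, {r^1, r^2} -> 1, {s, sr, ..., sr^2} -> 0.
Now take the inner product of this character with each irreducible chi from the table, <chi_3*chi_3, chi> = (1/6) sum_C |C| (chi_3*chi_3)(C) conj(chi(C)):
  <chi_3*chi_3, chi_1> = (1/6)[1*(4)*conj(1) + 2*(1)*conj(1) + 3*(0)*conj(1)]
      = (1/6)[(4) + (2) + (0)] = 6/6 = 1
  <chi_3*chi_3, chi_2> = (1/6)[1*(4)*conj(1) + 2*(1)*conj(1) + 3*(0)*conj(-1)]
      = (1/6)[(4) + (2) + (0)] = 6/6 = 1
  <chi_3*chi_3, chi_3> = (1/6)[1*(4)*conj(2) + 2*(1)*conj(-1) + 3*(0)*conj(0)]
      = (1/6)[(8) + (-2) + (0)] = 6/6 = 1
Hence the multiplicities are chi_1: 1, chi_2: 1, chi_3: 1. Dimension check: dim(chi_3)*dim(chi_3) = 2*2 = 4 and sum (mult * dim) = 1*1 + 1*1 + 1*2 = 4.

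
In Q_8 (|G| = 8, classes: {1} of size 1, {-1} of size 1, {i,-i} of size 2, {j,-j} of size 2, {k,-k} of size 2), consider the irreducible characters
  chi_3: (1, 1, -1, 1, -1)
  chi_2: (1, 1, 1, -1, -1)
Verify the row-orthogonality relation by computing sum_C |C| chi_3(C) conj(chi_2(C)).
Sum = 0; so <chi_3, chi_2> = 0 (distinct irreducibles are orthogonal).

Reasoning: Compute term by term over conjugacy classes (|C| * chi_3(C) * conj(chi_2(C))):
  1*(1)*conj(1) + 1*(1)*conj(1) + 2*(-1)*conj(1) + 2*(1)*conj(-1) + 2*(-1)*conj(-1)
  = (1) + (1) + (-2) + (-2) + (2)
  = 0.
Dividing by |G| = 8 gives 0/8 = 0, matching the row-orthogonality relation <chi_3, chi_2> = [chi_3 = chi_2].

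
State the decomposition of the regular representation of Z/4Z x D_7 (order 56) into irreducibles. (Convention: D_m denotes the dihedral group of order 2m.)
Each irreducible V_i of dimension d_i appears with multiplicity d_i, i.e. rho_reg = (direct sum over all irreducibles V_i) d_i V_i. The irreducible dimensions for Z/4Z x D_7 are 1, 1, 1, 1, 1, 1, 1, 1, 2, 2, 2, 2, 2, 2, 2, 2, 2, 2, 2, 2: 8 irreducibles of dimension 1, each with multiplicity 1; 12 irreducibles of dimension 2, each with multiplicity 2. Total dimension 8*1*1 + 12*2*2 = 56 = |G|.

Why: General theorem: in the regular representation of a finite group G, each irreducible appears with multiplicity equal to its dimension. Check: dim(rho_reg) = sum d_i^2 = 1 + 1 + 1 + 1 + 1 + 1 + 1 + 1 + 4 + 4 + 4 + 4 + 4 + 4 + 4 + 4 + 4 + 4 + 4 + 4 = 56 = |G|.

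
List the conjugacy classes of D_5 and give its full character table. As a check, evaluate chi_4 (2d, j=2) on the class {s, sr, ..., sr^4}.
Conjugacy classes: {e} of size 1, {r^1, r^4} of size 2, {r^2, r^3} of size 2, {s, sr, ..., sr^4} of size 5.
Character table:
  irrep \ class              {e} (size 1)  {r^1, r^4} (size 2)  {r^2, r^3} (size 2)  {s, sr, ..., sr^4} (size 5)
  chi_1 (triv)               1             1                    1                    1                          
  chi_2 (sign: r->1, s->-1)  1             1                    1                    -1                         
  chi_3 (2d, j=1)            2             -1/2 + sqrt(5)/2     -sqrt(5)/2 - 1/2     0                          
  chi_4 (2d, j=2)            2             -sqrt(5)/2 - 1/2     -1/2 + sqrt(5)/2     0                          

Spot check: chi_4 (2d, j=2) on {s, sr, ..., sr^4} = 0.

D_5 has order 2*5 = 10 with 4 conjugacy classes, hence 4 irreducibles. Sum of squared dims 1 + 1 + 4 + 4 = 10 = |G|. Linear characters come from the abelianisation; the 2-dimensional irreps have character r^k -> 2*cos(2*pi*j*k/5), reflections -> 0.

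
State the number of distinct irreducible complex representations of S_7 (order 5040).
15

The number of irreducible complex representations of a finite group equals its number of conjugacy classes. Conjugacy classes in S_7 correspond to cycle types, i.e. partitions of 7; there are p(7) = 15 of them, so S_7 (order 5040) has exactly 15 irreducible complex representations.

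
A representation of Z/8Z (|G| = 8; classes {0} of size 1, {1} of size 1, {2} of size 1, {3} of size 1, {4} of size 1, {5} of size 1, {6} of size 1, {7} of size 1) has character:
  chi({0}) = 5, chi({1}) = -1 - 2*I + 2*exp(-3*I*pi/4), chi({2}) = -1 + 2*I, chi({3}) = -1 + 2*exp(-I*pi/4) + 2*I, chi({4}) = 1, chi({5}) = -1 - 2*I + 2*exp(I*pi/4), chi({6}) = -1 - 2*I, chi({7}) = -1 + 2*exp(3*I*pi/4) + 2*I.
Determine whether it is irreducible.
Not irreducible (reducible): <chi, chi> = 9 > 1.

Justification: <chi, chi> = (1/|G|) sum_C |C| * |chi(C)|^2 = (1/8)[1*|5|^2 + 1*|-1 - 2*I + 2*exp(-3*I*pi/4)|^2 + 1*|-1 + 2*I|^2 + 1*|-1 + 2*exp(-I*pi/4) + 2*I|^2 + 1*|1|^2 + 1*|-1 - 2*I + 2*exp(I*pi/4)|^2 + 1*|-1 - 2*I|^2 + 1*|-1 + 2*exp(3*I*pi/4) + 2*I|^2]
  = (1/8)[(25) + (9 + 4*exp(-I*pi/4) - 2*exp(3*I*pi/4) - 6*exp(-3*I*pi/4)) + (5) + (9 - 6*exp(I*pi/4) - 2*exp(-I*pi/4) + 4*exp(3*I*pi/4)) + (1) + (9 - 6*exp(I*pi/4) - 2*exp(-I*pi/4) + 4*exp(3*I*pi/4)) + (5) + (9 + 4*exp(-I*pi/4) - 2*exp(3*I*pi/4) - 6*exp(-3*I*pi/4))] = 72/8 = 9.
(Exp terms are combined using exp(i*s)*conj(exp(i*t)) = exp(i*(s-t)), and sums of them are collapsed using the identity that for every m > 1 the m distinct m-th roots of unity sum to 0, e.g. 1 + exp(2*I*pi/3) + exp(-2*I*pi/3) = 0.)
A character is irreducible iff <chi, chi> = 1, so this representation is reducible.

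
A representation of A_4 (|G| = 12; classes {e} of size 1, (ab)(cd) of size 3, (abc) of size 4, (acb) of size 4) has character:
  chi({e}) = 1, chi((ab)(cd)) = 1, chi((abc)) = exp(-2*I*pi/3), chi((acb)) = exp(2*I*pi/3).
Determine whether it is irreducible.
Irreducible: <chi, chi> = 1.

Justification: <chi, chi> = (1/|G|) sum_C |C| * |chi(C)|^2 = (1/12)[1*|1|^2 + 3*|1|^2 + 4*|exp(-2*I*pi/3)|^2 + 4*|exp(2*I*pi/3)|^2]
  = (1/12)[(1) + (3) + (4) + (4)] = 12/12 = 1.
(Exp terms are combined using exp(i*s)*conj(exp(i*t)) = exp(i*(s-t)), and sums of them are collapsed using the identity that for every m > 1 the m distinct m-th roots of unity sum to 0, e.g. 1 + exp(2*I*pi/3) + exp(-2*I*pi/3) = 0.)
A character is irreducible iff <chi, chi> = 1, so this representation is irreducible.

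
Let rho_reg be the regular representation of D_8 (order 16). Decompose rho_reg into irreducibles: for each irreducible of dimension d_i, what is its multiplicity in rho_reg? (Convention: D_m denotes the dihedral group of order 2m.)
Each irreducible V_i of dimension d_i appears with multiplicity d_i, i.e. rho_reg = (direct sum over all irreducibles V_i) d_i V_i. The irreducible dimensions for D_8 are 1, 1, 1, 1, 2, 2, 2: 4 irreducibles of dimension 1, each with multiplicity 1; 3 irreducibles of dimension 2, each with multiplicity 2. Total dimension 4*1*1 + 3*2*2 = 16 = |G|.

Details: General theorem: in the regular representation of a finite group G, each irreducible appears with multiplicity equal to its dimension. Check: dim(rho_reg) = sum d_i^2 = 1 + 1 + 1 + 1 + 4 + 4 + 4 = 16 = |G|.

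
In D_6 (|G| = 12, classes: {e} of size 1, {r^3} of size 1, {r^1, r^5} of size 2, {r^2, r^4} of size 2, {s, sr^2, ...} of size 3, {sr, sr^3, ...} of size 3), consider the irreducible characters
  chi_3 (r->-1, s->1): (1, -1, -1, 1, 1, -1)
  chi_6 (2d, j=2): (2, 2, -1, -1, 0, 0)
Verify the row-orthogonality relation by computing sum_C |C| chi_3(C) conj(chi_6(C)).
Sum = 0; so <chi_3, chi_6> = 0 (distinct irreducibles are orthogonal).

Details: Compute term by term over conjugacy classes (|C| * chi_3(C) * conj(chi_6(C))):
  1*(1)*conj(2) + 1*(-1)*conj(2) + 2*(-1)*conj(-1) + 2*(1)*conj(-1) + 3*(1)*conj(0) + 3*(-1)*conj(0)
  = (2) + (-2) + (2) + (-2) + (0) + (0)
  = 0.
Dividing by |G| = 12 gives 0/12 = 0, matching the row-orthogonality relation <chi_3, chi_6> = [chi_3 = chi_6].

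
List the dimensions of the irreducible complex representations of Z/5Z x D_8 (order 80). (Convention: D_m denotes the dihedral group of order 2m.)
Dimensions: 1, 1, 1, 1, 1, 1, 1, 1, 1, 1, 1, 1, 1, 1, 1, 1, 1, 1, 1, 1, 2, 2, 2, 2, 2, 2, 2, 2, 2, 2, 2, 2, 2, 2, 2

Details: There are 35 irreducibles (= number of conjugacy classes). Their dimensions d_i satisfy sum d_i^2 = |G| = 80: 1 + 1 + 1 + 1 + 1 + 1 + 1 + 1 + 1 + 1 + 1 + 1 + 1 + 1 + 1 + 1 + 1 + 1 + 1 + 1 + 4 + 4 + 4 + 4 + 4 + 4 + 4 + 4 + 4 + 4 + 4 + 4 + 4 + 4 + 4 = 80. (For the product with Z/5Z: each of the 5 1-dim characters of Z/5Z tensors with each irrep of D_8, giving 5 copies of each D_8-dimension.)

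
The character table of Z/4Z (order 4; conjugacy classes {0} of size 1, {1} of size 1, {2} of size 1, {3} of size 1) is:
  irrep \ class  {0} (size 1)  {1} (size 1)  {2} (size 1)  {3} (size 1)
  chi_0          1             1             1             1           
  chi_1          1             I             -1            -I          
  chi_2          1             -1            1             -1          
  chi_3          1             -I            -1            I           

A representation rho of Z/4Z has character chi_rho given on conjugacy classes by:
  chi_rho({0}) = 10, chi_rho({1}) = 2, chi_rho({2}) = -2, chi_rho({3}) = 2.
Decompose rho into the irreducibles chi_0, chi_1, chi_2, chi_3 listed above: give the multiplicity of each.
Multiplicities: chi_0: 3, chi_1: 3, chi_2: 1, chi_3: 3.

Solution. Use <chi_rho, chi> = (1/|G|) sum_C |C| * chi_rho(C) * conj(chi(C)) with |G| = 4 for each irreducible chi in the table:
  <chi_rho, chi_0> = (1/4)[1*(10)*conj(1) + 1*(2)*conj(1) + 1*(-2)*conj(1) + 1*(2)*conj(1)]
      = (1/4)[(10) + (2) + (-2) + (2)] = 12/4 = 3
  <chi_rho, chi_1> = (1/4)[1*(10)*conj(1) + 1*(2)*conj(I) + 1*(-2)*conj(-1) + 1*(2)*conj(-I)]
      = (1/4)[(10) + (-2*I) + (2) + (2*I)] = 12/4 = 3
  <chi_rho, chi_2> = (1/4)[1*(10)*conj(1) + 1*(2)*conj(-1) + 1*(-2)*conj(1) + 1*(2)*conj(-1)]
      = (1/4)[(10) + (-2) + (-2) + (-2)] = 4/4 = 1
  <chi_rho, chi_3> = (1/4)[1*(10)*conj(1) + 1*(2)*conj(-I) + 1*(-2)*conj(-1) + 1*(2)*conj(I)]
      = (1/4)[(10) + (2*I) + (2) + (-2*I)] = 12/4 = 3
(Exp terms are combined using exp(i*s)*conj(exp(i*t)) = exp(i*(s-t)), and sums of them are collapsed using the identity that for every m > 1 the m distinct m-th roots of unity sum to 0, e.g. 1 + exp(2*I*pi/3) + exp(-2*I*pi/3) = 0.)
Dimension check: dim(rho) = sum (mult * dim) = 3*1 + 3*1 + 1*1 + 3*1 = 10 = chi_rho(e) = 10.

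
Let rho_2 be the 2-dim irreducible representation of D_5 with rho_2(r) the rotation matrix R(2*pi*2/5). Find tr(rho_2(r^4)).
chi_{rho_2}(r^4) = 2*cos(2*pi*2*4/5) = -sqrt(5)/2 - 1/2

Why: rho_2(r^4) is rotation by angle 2*pi*2*4/5, whose trace is 2*cos(2*pi*2*4/5) = -sqrt(5)/2 - 1/2.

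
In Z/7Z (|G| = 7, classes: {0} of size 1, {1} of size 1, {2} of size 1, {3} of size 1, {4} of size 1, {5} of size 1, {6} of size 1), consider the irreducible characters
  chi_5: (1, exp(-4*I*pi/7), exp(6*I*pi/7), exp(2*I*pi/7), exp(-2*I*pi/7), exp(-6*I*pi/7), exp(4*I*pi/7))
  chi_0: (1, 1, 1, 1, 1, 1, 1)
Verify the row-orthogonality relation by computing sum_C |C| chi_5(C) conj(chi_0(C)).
Sum = 0; so <chi_5, chi_0> = 0 (distinct irreducibles are orthogonal).

Explanation: Compute term by term over conjugacy classes (|C| * chi_5(C) * conj(chi_0(C))):
  1*(1)*conj(1) + 1*(exp(-4*I*pi/7))*conj(1) + 1*(exp(6*I*pi/7))*conj(1) + 1*(exp(2*I*pi/7))*conj(1) + 1*(exp(-2*I*pi/7))*conj(1) + 1*(exp(-6*I*pi/7))*conj(1) + 1*(exp(4*I*pi/7))*conj(1)
  = (1) + (exp(-4*I*pi/7)) + (exp(6*I*pi/7)) + (exp(2*I*pi/7)) + (exp(-2*I*pi/7)) + (exp(-6*I*pi/7)) + (exp(4*I*pi/7))
  = 0.
(Exp terms are combined using exp(i*s)*conj(exp(i*t)) = exp(i*(s-t)), and sums of them are collapsed using the identity that for every m > 1 the m distinct m-th roots of unity sum to 0, e.g. 1 + exp(2*I*pi/3) + exp(-2*I*pi/3) = 0.)
Dividing by |G| = 7 gives 0/7 = 0, matching the row-orthogonality relation <chi_5, chi_0> = [chi_5 = chi_0].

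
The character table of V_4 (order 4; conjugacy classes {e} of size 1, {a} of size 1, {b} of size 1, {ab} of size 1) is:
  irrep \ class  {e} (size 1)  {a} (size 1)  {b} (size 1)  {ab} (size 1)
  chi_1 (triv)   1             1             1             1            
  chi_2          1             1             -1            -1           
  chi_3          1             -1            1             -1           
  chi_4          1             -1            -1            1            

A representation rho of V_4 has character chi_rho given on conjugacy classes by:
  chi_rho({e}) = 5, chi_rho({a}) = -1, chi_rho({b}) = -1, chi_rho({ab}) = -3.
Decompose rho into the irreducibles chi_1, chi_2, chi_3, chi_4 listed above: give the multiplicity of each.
Multiplicities: chi_1: 0, chi_2: 2, chi_3: 2, chi_4: 1.

Argument: Use <chi_rho, chi> = (1/|G|) sum_C |C| * chi_rho(C) * conj(chi(C)) with |G| = 4 for each irreducible chi in the table:
  <chi_rho, chi_1> = (1/4)[1*(5)*conj(1) + 1*(-1)*conj(1) + 1*(-1)*conj(1) + 1*(-3)*conj(1)]
      = (1/4)[(5) + (-1) + (-1) + (-3)] = 0/4 = 0
  <chi_rho, chi_2> = (1/4)[1*(5)*conj(1) + 1*(-1)*conj(1) + 1*(-1)*conj(-1) + 1*(-3)*conj(-1)]
      = (1/4)[(5) + (-1) + (1) + (3)] = 8/4 = 2
  <chi_rho, chi_3> = (1/4)[1*(5)*conj(1) + 1*(-1)*conj(-1) + 1*(-1)*conj(1) + 1*(-3)*conj(-1)]
      = (1/4)[(5) + (1) + (-1) + (3)] = 8/4 = 2
  <chi_rho, chi_4> = (1/4)[1*(5)*conj(1) + 1*(-1)*conj(-1) + 1*(-1)*conj(-1) + 1*(-3)*conj(1)]
      = (1/4)[(5) + (1) + (1) + (-3)] = 4/4 = 1
Dimension check: dim(rho) = sum (mult * dim) = 0*1 + 2*1 + 2*1 + 1*1 = 5 = chi_rho(e) = 5.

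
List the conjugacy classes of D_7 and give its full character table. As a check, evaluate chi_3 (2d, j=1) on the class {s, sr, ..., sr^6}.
Conjugacy classes: {e} of size 1, {r^1, r^6} of size 2, {r^2, r^5} of size 2, {r^3, r^4} of size 2, {s, sr, ..., sr^6} of size 7.
Character table:
  irrep \ class              {e} (size 1)  {r^1, r^6} (size 2)  {r^2, r^5} (size 2)  {r^3, r^4} (size 2)  {s, sr, ..., sr^6} (size 7)
  chi_1 (triv)               1             1                    1                    1                    1                          
  chi_2 (sign: r->1, s->-1)  1             1                    1                    1                    -1                         
  chi_3 (2d, j=1)            2             2*cos(2*pi/7)        -2*cos(3*pi/7)       -2*cos(pi/7)         0                          
  chi_4 (2d, j=2)            2             -2*cos(3*pi/7)       -2*cos(pi/7)         2*cos(2*pi/7)        0                          
  chi_5 (2d, j=3)            2             -2*cos(pi/7)         2*cos(2*pi/7)        -2*cos(3*pi/7)       0                          

Spot check: chi_3 (2d, j=1) on {s, sr, ..., sr^6} = 0.

Details: D_7 has order 2*7 = 14 with 5 conjugacy classes, hence 5 irreducibles. Sum of squared dims 1 + 1 + 4 + 4 + 4 = 14 = |G|. Linear characters come from the abelianisation; the 2-dimensional irreps have character r^k -> 2*cos(2*pi*j*k/7), reflections -> 0.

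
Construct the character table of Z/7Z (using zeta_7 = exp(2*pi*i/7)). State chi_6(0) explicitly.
Character table of Z/7Z (irreps indexed chi_0,...,chi_6 with chi_k(m) = zeta_7^(k*m), zeta_7 = exp(2*pi*i/7)):
  irrep \ class  {0} (size 1)  {1} (size 1)    {2} (size 1)    {3} (size 1)    {4} (size 1)    {5} (size 1)    {6} (size 1)  
  chi_0          1             1               1               1               1               1               1             
  chi_1          1             exp(2*I*pi/7)   exp(4*I*pi/7)   exp(6*I*pi/7)   exp(-6*I*pi/7)  exp(-4*I*pi/7)  exp(-2*I*pi/7)
  chi_2          1             exp(4*I*pi/7)   exp(-6*I*pi/7)  exp(-2*I*pi/7)  exp(2*I*pi/7)   exp(6*I*pi/7)   exp(-4*I*pi/7)
  chi_3          1             exp(6*I*pi/7)   exp(-2*I*pi/7)  exp(4*I*pi/7)   exp(-4*I*pi/7)  exp(2*I*pi/7)   exp(-6*I*pi/7)
  chi_4          1             exp(-6*I*pi/7)  exp(2*I*pi/7)   exp(-4*I*pi/7)  exp(4*I*pi/7)   exp(-2*I*pi/7)  exp(6*I*pi/7) 
  chi_5          1             exp(-4*I*pi/7)  exp(6*I*pi/7)   exp(2*I*pi/7)   exp(-2*I*pi/7)  exp(-6*I*pi/7)  exp(4*I*pi/7) 
  chi_6          1             exp(-2*I*pi/7)  exp(-4*I*pi/7)  exp(-6*I*pi/7)  exp(6*I*pi/7)   exp(4*I*pi/7)   exp(2*I*pi/7) 

Spot check: chi_6(0) = zeta_7^(6*0) = zeta_7^0 = 1.

Details: Z/7Z is abelian, so all 7 irreducible complex representations are 1-dimensional. They are given by chi_k(m) = zeta_7^(k*m) for k = 0,...,6. Row orthogonality: sum_m chi_k(m) conj(chi_l(m)) = 7 * [k = l].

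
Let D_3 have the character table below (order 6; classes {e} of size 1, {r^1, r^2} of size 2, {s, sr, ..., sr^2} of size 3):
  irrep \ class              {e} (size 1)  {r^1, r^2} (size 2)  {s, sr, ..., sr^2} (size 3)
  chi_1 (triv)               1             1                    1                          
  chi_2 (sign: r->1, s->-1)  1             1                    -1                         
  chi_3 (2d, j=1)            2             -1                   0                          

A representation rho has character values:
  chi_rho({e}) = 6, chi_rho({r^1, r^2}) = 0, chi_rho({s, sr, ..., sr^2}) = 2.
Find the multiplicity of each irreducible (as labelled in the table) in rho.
Multiplicities: chi_1: 2, chi_2: 0, chi_3: 2.

Why: Use <chi_rho, chi> = (1/|G|) sum_C |C| * chi_rho(C) * conj(chi(C)) with |G| = 6 for each irreducible chi in the table:
  <chi_rho, chi_1> = (1/6)[1*(6)*conj(1) + 2*(0)*conj(1) + 3*(2)*conj(1)]
      = (1/6)[(6) + (0) + (6)] = 12/6 = 2
  <chi_rho, chi_2> = (1/6)[1*(6)*conj(1) + 2*(0)*conj(1) + 3*(2)*conj(-1)]
      = (1/6)[(6) + (0) + (-6)] = 0/6 = 0
  <chi_rho, chi_3> = (1/6)[1*(6)*conj(2) + 2*(0)*conj(-1) + 3*(2)*conj(0)]
      = (1/6)[(12) + (0) + (0)] = 12/6 = 2
Dimension check: dim(rho) = sum (mult * dim) = 2*1 + 0*1 + 2*2 = 6 = chi_rho(e) = 6.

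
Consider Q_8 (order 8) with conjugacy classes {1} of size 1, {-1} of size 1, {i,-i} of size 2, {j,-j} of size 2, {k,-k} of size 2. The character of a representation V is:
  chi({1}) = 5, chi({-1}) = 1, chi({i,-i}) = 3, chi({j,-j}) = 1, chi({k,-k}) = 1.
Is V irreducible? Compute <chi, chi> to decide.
Not irreducible (reducible): <chi, chi> = 6 > 1.

Derivation: <chi, chi> = (1/|G|) sum_C |C| * |chi(C)|^2 = (1/8)[1*|5|^2 + 1*|1|^2 + 2*|3|^2 + 2*|1|^2 + 2*|1|^2]
  = (1/8)[(25) + (1) + (18) + (2) + (2)] = 48/8 = 6.
A character is irreducible iff <chi, chi> = 1, so this representation is reducible.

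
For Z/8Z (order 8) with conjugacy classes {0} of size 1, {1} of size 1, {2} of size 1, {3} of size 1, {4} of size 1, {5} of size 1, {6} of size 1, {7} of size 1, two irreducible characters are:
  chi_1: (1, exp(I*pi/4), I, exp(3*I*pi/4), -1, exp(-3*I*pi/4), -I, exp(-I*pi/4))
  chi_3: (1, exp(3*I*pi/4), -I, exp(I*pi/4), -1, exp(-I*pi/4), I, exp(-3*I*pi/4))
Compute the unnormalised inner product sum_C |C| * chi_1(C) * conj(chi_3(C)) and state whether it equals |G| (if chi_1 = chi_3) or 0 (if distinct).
Sum = 0; so <chi_1, chi_3> = 0 (distinct irreducibles are orthogonal).

Details: Compute term by term over conjugacy classes (|C| * chi_1(C) * conj(chi_3(C))):
  1*(1)*conj(1) + 1*(exp(I*pi/4))*conj(exp(3*I*pi/4)) + 1*(I)*conj(-I) + 1*(exp(3*I*pi/4))*conj(exp(I*pi/4)) + 1*(-1)*conj(-1) + 1*(exp(-3*I*pi/4))*conj(exp(-I*pi/4)) + 1*(-I)*conj(I) + 1*(exp(-I*pi/4))*conj(exp(-3*I*pi/4))
  = (1) + (-I) + (-1) + (I) + (1) + (-I) + (-1) + (I)
  = 0.
(Exp terms are combined using exp(i*s)*conj(exp(i*t)) = exp(i*(s-t)), and sums of them are collapsed using the identity that for every m > 1 the m distinct m-th roots of unity sum to 0, e.g. 1 + exp(2*I*pi/3) + exp(-2*I*pi/3) = 0.)
Dividing by |G| = 8 gives 0/8 = 0, matching the row-orthogonality relation <chi_1, chi_3> = [chi_1 = chi_3].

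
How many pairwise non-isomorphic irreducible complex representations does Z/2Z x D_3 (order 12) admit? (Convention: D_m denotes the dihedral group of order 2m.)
6

Argument: The number of irreducible complex representations of a finite group equals its number of conjugacy classes. For a direct product, #classes(G x H) = #classes(G) * #classes(H). Z/2Z has 2 classes (abelian), D_3 has 3 classes, so 2 * 3 = 6, so Z/2Z x D_3 (order 12) has exactly 6 irreducible complex representations.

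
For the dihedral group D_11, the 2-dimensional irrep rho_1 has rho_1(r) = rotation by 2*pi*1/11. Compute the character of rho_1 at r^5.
chi_{rho_1}(r^5) = 2*cos(2*pi*1*5/11) = -2*cos(pi/11)

Details: rho_1(r^5) is rotation by angle 2*pi*1*5/11, whose trace is 2*cos(2*pi*1*5/11) = -2*cos(pi/11).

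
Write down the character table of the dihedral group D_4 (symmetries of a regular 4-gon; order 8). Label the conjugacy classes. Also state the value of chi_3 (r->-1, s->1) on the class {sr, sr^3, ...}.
Conjugacy classes: {e} of size 1, {r^2} of size 1, {r^1, r^3} of size 2, {s, sr^2, ...} of size 2, {sr, sr^3, ...} of size 2.
Character table:
  irrep \ class              {e} (size 1)  {r^2} (size 1)  {r^1, r^3} (size 2)  {s, sr^2, ...} (size 2)  {sr, sr^3, ...} (size 2)
  chi_1 (triv)               1             1               1                    1                        1                       
  chi_2 (sign: r->1, s->-1)  1             1               1                    -1                       -1                      
  chi_3 (r->-1, s->1)        1             1               -1                   1                        -1                      
  chi_4 (r->-1, s->-1)       1             1               -1                   -1                       1                       
  chi_5 (2d, j=1)            2             -2              0                    0                        0                       

Spot check: chi_3 (r->-1, s->1) on {sr, sr^3, ...} = -1.

Solution. D_4 has order 2*4 = 8 with 5 conjugacy classes, hence 5 irreducibles. Sum of squared dims 1 + 1 + 1 + 1 + 4 = 8 = |G|. Linear characters come from the abelianisation; the 2-dimensional irreps have character r^k -> 2*cos(2*pi*j*k/4), reflections -> 0.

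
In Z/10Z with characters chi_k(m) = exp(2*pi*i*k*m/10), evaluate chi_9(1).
chi_9(1) = zeta_10^9 = exp(-I*pi/5)

chi_9(1) = zeta_10^(9*1) = zeta_10^9. Since zeta_10^10 = 1, this equals zeta_10^9 = exp(2*pi*i*9/10) = exp(-I*pi/5).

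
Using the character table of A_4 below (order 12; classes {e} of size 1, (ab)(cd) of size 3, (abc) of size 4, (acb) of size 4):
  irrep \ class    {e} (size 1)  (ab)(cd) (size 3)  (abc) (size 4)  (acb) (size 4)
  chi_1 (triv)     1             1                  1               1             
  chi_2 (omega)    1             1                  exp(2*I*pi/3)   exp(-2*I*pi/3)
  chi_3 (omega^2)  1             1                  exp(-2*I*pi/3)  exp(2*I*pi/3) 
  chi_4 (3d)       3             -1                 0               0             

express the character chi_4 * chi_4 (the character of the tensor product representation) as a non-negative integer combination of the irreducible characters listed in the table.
chi_4 tensor chi_4 = chi_1 + chi_2 + chi_3 + 2*chi_4 (all other irreducibles have multiplicity 0).

Working: The character of a tensor product is the pointwise product (chi_4 * chi_4)(C) = chi_4(C) * chi_4(C):
  {e}: (3)*(3), (ab)(cd): (-1)*(-1), (abc): (0)*(0), (acb): (0)*(0)
so (chi_4 * chi_4) takes values
  {e} -> 9, (ab)(cd) -> 1, (abc) -> 0, (acb) -> 0.
Now take the inner product of this character with each irreducible chi from the table, <chi_4*chi_4, chi> = (1/12) sum_C |C| (chi_4*chi_4)(C) conj(chi(C)):
  <chi_4*chi_4, chi_1> = (1/12)[1*(9)*conj(1) + 3*(1)*conj(1) + 4*(0)*conj(1) + 4*(0)*conj(1)]
      = (1/12)[(9) + (3) + (0) + (0)] = 12/12 = 1
  <chi_4*chi_4, chi_2> = (1/12)[1*(9)*conj(1) + 3*(1)*conj(1) + 4*(0)*conj(exp(2*I*pi/3)) + 4*(0)*conj(exp(-2*I*pi/3))]
      = (1/12)[(9) + (3) + (0) + (0)] = 12/12 = 1
  <chi_4*chi_4, chi_3> = (1/12)[1*(9)*conj(1) + 3*(1)*conj(1) + 4*(0)*conj(exp(-2*I*pi/3)) + 4*(0)*conj(exp(2*I*pi/3))]
      = (1/12)[(9) + (3) + (0) + (0)] = 12/12 = 1
  <chi_4*chi_4, chi_4> = (1/12)[1*(9)*conj(3) + 3*(1)*conj(-1) + 4*(0)*conj(0) + 4*(0)*conj(0)]
      = (1/12)[(27) + (-3) + (0) + (0)] = 24/12 = 2
(Exp terms are combined using exp(i*s)*conj(exp(i*t)) = exp(i*(s-t)), and sums of them are collapsed using the identity that for every m > 1 the m distinct m-th roots of unity sum to 0, e.g. 1 + exp(2*I*pi/3) + exp(-2*I*pi/3) = 0.)
Hence the multiplicities are chi_1: 1, chi_2: 1, chi_3: 1, chi_4: 2. Dimension check: dim(chi_4)*dim(chi_4) = 3*3 = 9 and sum (mult * dim) = 1*1 + 1*1 + 1*1 + 2*3 = 9.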